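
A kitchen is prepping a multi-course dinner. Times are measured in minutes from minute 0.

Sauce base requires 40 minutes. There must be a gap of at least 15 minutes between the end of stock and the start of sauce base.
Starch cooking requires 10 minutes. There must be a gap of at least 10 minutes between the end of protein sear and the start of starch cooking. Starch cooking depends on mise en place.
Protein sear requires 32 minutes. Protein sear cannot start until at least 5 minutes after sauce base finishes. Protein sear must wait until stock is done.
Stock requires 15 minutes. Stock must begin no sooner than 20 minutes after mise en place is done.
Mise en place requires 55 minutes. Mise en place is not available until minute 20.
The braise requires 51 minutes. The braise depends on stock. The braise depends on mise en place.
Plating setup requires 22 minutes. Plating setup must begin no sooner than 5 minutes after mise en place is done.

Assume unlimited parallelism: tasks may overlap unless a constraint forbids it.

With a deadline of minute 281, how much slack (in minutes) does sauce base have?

59

Mise en place waits on its own release at minute 20, so it starts at minute 20 and finishes at 20 + 55 = minute 75.
Stock cannot begin until mise en place (finishes minute 75, plus 20-minute gap → minute 95). It runs from minute 95 to 95 + 15 = minute 110.
After stock (finishes minute 110, plus 15-minute gap → minute 125), sauce base can start at minute 125 and finishes at minute 165.

Working backward from the deadline:
To finish by minute 281, starch cooking (duration 10) must start no later than minute 271.
Protein sear must finish before starch cooking (must start by minute 271, minus 10-minute gap → minute 261). With a 32-minute duration, protein sear must start by 261 − 32 = minute 229.
Sauce base must finish before protein sear (must start by minute 229, minus 5-minute gap → minute 224). With a 40-minute duration, sauce base must start by 224 − 40 = minute 184.
So sauce base can start as early as minute 125 and as late as minute 184, giving 184 − 125 = 59 minutes of slack.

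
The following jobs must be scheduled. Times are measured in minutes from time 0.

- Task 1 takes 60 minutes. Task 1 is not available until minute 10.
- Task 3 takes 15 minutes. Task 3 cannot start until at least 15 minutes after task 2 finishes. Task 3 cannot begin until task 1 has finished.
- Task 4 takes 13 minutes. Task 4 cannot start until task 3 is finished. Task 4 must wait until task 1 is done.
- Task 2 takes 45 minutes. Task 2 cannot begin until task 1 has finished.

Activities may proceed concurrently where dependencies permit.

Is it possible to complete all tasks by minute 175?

Yes

Task 1 waits on its own release at minute 10, so it starts at minute 10 and finishes at 10 + 60 = minute 70.
Task 2 waits on task 1 (finishes minute 70), so it starts at minute 70 and finishes at 70 + 45 = minute 115.
Task 3 needs all of task 2 (finishes minute 115, plus 15-minute gap → minute 130); task 1 (finishes minute 70). That puts its earliest start at minute 130; it finishes at 130 + 15 = minute 145.
Task 4 needs all of task 3 (finishes minute 145); task 1 (finishes minute 70). That puts its earliest start at minute 145; it finishes at 145 + 13 = minute 158.
Every task is finished by minute 158, which is no later than the deadline of 175, so the schedule is feasible.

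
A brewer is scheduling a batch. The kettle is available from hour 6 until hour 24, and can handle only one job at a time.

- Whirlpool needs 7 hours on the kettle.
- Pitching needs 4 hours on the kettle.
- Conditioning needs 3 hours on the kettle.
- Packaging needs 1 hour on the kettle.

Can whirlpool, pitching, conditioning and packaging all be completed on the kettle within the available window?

The kettle window is 24 − 6 = 18 hours.
Running back to back, the jobs need 7 + 4 + 3 + 1 = 15 hours on the kettle.
Since 15 ≤ 18, they fit within the window.

Yes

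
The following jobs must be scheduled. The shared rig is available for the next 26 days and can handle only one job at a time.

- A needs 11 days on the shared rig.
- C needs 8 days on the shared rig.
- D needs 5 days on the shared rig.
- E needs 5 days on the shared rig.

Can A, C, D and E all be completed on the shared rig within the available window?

Running back to back, the jobs need 11 + 8 + 5 + 5 = 29 days on the shared rig.
Since 29 > 26, they cannot all fit.

No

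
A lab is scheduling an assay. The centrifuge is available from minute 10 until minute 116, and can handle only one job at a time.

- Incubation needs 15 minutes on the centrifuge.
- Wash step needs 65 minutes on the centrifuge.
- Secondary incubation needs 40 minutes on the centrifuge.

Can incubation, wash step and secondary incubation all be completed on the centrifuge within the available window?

The centrifuge window is 116 − 10 = 106 minutes.
Running back to back, the jobs need 15 + 65 + 40 = 120 minutes on the centrifuge.
Since 120 > 106, they cannot all fit.

No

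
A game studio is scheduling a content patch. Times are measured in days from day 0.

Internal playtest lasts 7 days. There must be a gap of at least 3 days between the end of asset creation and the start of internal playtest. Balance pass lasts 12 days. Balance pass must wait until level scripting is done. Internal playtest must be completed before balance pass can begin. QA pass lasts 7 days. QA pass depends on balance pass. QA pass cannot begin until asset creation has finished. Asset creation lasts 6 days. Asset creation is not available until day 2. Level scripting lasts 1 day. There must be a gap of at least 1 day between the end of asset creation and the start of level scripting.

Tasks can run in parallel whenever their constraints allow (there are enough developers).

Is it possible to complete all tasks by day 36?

No

Asset creation cannot begin until its own release at day 2. It runs from day 2 to 2 + 6 = day 8.
After asset creation (finishes day 8, plus 3-day gap → day 11), internal playtest can start at day 11 and finishes at day 18.
After asset creation (finishes day 8, plus 1-day gap → day 9), level scripting can start at day 9 and finishes at day 10.
Balance pass cannot start until level scripting (finishes day 10); internal playtest (finishes day 18). The controlling bound is day 18, so balance pass finishes at 18 + 12 = day 30.
QA pass cannot start until balance pass (finishes day 30); asset creation (finishes day 8). The controlling bound is day 30, so QA pass finishes at 30 + 7 = day 37.
The earliest everything can be done is day 37, which is after the deadline of 36, so it is not possible.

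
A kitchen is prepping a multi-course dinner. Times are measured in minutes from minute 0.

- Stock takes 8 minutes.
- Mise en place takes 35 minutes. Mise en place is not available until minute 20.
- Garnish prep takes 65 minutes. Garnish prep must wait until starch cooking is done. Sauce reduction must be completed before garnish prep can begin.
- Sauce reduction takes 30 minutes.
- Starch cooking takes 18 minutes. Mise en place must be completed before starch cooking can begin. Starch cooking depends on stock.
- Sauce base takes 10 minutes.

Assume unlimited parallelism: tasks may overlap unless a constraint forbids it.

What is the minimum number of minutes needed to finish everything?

Nothing blocks sauce reduction, so it runs from minute 0 to minute 30.
Sauce base can start immediately at minute 0; it finishes at minute 10.
Stock can start immediately at minute 0; it finishes at minute 8.
Mise en place waits on its own release at minute 20, so it starts at minute 20 and finishes at 20 + 35 = minute 55.
Starch cooking cannot start until mise en place (finishes minute 55); stock (finishes minute 8). The controlling bound is minute 55, so starch cooking finishes at 55 + 18 = minute 73.
Garnish prep cannot start until starch cooking (finishes minute 73); sauce reduction (finishes minute 30). The controlling bound is minute 73, so garnish prep finishes at 73 + 65 = minute 138.
All tasks are finished once the last one completes. Finish times: Mise en place at 55, Stock at 8, Sauce base at 10, Sauce reduction at 30, Starch cooking at 73, Garnish prep at 138. The latest is minute 138.

138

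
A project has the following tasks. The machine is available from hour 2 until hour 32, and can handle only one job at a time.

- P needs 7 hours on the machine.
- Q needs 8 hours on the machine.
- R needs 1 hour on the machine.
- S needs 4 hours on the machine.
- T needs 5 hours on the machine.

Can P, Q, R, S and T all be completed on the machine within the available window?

Yes

The machine window is 32 − 2 = 30 hours.
Running back to back, the jobs need 7 + 8 + 1 + 4 + 5 = 25 hours on the machine.
Since 25 ≤ 30, they fit within the window.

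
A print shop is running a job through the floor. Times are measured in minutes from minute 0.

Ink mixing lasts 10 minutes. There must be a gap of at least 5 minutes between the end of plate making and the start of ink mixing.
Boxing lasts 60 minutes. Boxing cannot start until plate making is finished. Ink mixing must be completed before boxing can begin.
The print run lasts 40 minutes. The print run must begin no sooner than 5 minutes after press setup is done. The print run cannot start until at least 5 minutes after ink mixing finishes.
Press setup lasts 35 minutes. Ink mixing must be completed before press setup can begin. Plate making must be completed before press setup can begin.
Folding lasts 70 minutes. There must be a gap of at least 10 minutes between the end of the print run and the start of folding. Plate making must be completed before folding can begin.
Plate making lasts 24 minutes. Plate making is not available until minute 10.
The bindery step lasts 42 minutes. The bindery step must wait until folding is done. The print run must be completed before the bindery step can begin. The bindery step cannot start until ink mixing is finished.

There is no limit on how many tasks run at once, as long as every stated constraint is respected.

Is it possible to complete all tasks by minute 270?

Yes

After its own release at minute 10, plate making can start at minute 10 and finishes at minute 34.
After plate making (finishes minute 34, plus 5-minute gap → minute 39), ink mixing can start at minute 39 and finishes at minute 49.
Boxing has to wait for plate making (finishes minute 34); ink mixing (finishes minute 49). The latest of these is minute 49, so boxing runs minute 49 to 49 + 60 = minute 109.
Press setup cannot start until ink mixing (finishes minute 49); plate making (finishes minute 34). The controlling bound is minute 49, so press setup finishes at 49 + 35 = minute 84.
The print run has to wait for press setup (finishes minute 84, plus 5-minute gap → minute 89); ink mixing (finishes minute 49, plus 5-minute gap → minute 54). The latest of these is minute 89, so the print run runs minute 89 to 89 + 40 = minute 129.
Folding needs all of the print run (finishes minute 129, plus 10-minute gap → minute 139); plate making (finishes minute 34). That puts its earliest start at minute 139; it finishes at 139 + 70 = minute 209.
The bindery step cannot start until folding (finishes minute 209); the print run (finishes minute 129); ink mixing (finishes minute 49). The controlling bound is minute 209, so the bindery step finishes at 209 + 42 = minute 251.
Every task is finished by minute 251, which is no later than the deadline of 270, so the schedule is feasible.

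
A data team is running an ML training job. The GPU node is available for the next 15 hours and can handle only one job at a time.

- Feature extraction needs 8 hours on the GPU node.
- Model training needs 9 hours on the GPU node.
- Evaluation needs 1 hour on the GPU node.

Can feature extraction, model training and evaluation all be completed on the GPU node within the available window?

Running back to back, the jobs need 8 + 9 + 1 = 18 hours on the GPU node.
Since 18 > 15, they cannot all fit.

No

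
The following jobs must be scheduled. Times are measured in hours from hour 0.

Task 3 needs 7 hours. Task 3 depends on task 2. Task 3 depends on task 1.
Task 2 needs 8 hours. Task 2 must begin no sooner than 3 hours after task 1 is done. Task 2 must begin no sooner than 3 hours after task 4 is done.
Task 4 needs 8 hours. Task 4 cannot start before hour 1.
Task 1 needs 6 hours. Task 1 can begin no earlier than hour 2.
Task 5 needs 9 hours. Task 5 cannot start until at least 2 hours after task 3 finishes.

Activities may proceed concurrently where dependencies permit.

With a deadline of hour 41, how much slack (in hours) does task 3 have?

Task 4 cannot begin until its own release at hour 1. It runs from hour 1 to 1 + 8 = hour 9.
Task 1 waits on its own release at hour 2, so it starts at hour 2 and finishes at 2 + 6 = hour 8.
Task 2 has to wait for task 1 (finishes hour 8, plus 3-hour gap → hour 11); task 4 (finishes hour 9, plus 3-hour gap → hour 12). The latest of these is hour 12, so task 2 runs hour 12 to 12 + 8 = hour 20.
Task 3 cannot start until task 2 (finishes hour 20); task 1 (finishes hour 8). The controlling bound is hour 20, so task 3 finishes at 20 + 7 = hour 27.

Working backward from the deadline:
Nothing follows task 5; the deadline of hour 41 is its only limit. It must start by 41 − 9 = hour 32.
Task 3 has to be done before task 5 (must start by hour 32, minus 2-hour gap → hour 30). That means finishing by hour 30, i.e. starting by 30 − 7 = hour 23.
So task 3 can start as early as hour 20 and as late as hour 23, giving 23 − 20 = 3 hours of slack.

3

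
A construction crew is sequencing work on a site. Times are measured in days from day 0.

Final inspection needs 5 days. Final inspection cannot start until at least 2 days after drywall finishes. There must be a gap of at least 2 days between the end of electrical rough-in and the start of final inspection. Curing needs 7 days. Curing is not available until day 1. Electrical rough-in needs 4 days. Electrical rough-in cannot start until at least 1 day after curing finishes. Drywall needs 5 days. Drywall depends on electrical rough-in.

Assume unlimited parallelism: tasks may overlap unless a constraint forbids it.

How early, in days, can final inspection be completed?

25

Curing cannot begin until its own release at day 1. It runs from day 1 to 1 + 7 = day 8.
Electrical rough-in waits on curing (finishes day 8, plus 1-day gap → day 9), so it starts at day 9 and finishes at 9 + 4 = day 13.
Drywall waits on electrical rough-in (finishes day 13), so it starts at day 13 and finishes at 13 + 5 = day 18.
Final inspection has to wait for drywall (finishes day 18, plus 2-day gap → day 20); electrical rough-in (finishes day 13, plus 2-day gap → day 15). The latest of these is day 20, so final inspection runs day 20 to 20 + 5 = day 25.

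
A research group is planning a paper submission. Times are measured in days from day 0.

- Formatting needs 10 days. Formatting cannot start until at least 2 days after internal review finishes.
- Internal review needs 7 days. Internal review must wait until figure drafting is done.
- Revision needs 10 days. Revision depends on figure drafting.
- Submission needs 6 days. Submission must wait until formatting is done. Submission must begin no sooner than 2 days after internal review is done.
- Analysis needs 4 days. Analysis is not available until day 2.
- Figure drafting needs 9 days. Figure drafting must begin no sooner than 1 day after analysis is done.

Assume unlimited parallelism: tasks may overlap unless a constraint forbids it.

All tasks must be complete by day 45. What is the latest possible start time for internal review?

Nothing follows submission; the deadline of day 45 is its only limit. It must start by 45 − 6 = day 39.
Since submission (must start by day 39) depends on it, formatting must finish by day 39. Backing off its 10-day duration gives a latest start of day 29.
Internal review has several dependents: formatting (must start by day 29, minus 2-day gap → day 27); submission (must start by day 39, minus 2-day gap → day 37). The earliest of those limits is day 27, so internal review must start by 27 − 7 = day 20.

20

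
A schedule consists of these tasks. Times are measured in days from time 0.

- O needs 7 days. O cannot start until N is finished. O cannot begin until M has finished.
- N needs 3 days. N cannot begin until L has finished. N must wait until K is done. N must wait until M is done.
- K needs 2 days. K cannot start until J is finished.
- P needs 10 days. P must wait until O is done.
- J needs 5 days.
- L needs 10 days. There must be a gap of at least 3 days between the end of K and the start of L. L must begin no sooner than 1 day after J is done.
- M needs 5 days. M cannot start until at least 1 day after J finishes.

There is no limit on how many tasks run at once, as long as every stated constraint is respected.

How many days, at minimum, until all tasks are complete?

40

Nothing blocks J, so it runs from day 0 to day 5.
M waits on J (finishes day 5, plus 1-day gap → day 6), so it starts at day 6 and finishes at 6 + 5 = day 11.
After J (finishes day 5), K can start at day 5 and finishes at day 7.
L has to wait for K (finishes day 7, plus 3-day gap → day 10); J (finishes day 5, plus 1-day gap → day 6). The latest of these is day 10, so L runs day 10 to 10 + 10 = day 20.
For N: L (finishes day 20); K (finishes day 7); M (finishes day 11). Taking the maximum gives a start of day 20, and it finishes at 20 + 3 = day 23.
O needs all of N (finishes day 23); M (finishes day 11). That puts its earliest start at day 23; it finishes at 23 + 7 = day 30.
After O (finishes day 30), P can start at day 30 and finishes at day 40.
All tasks are finished once the last one completes. Finish times: J at 5, K at 7, L at 20, M at 11, N at 23, O at 30, P at 40. The latest is day 40.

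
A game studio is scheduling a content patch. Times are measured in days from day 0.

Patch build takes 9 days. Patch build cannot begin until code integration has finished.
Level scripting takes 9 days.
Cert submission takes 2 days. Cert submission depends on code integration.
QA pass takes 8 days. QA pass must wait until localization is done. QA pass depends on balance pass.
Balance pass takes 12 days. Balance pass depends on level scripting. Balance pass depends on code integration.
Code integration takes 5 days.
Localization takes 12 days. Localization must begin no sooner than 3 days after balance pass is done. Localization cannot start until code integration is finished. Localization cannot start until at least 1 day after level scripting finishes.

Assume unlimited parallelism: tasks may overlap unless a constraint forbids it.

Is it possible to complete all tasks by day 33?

Nothing blocks code integration, so it runs from day 0 to day 5.
Patch build waits on code integration (finishes day 5), so it starts at day 5 and finishes at 5 + 9 = day 14.
After code integration (finishes day 5), cert submission can start at day 5 and finishes at day 7.
Level scripting can start immediately at day 0; it finishes at day 9.
For balance pass: level scripting (finishes day 9); code integration (finishes day 5). Taking the maximum gives a start of day 9, and it finishes at 9 + 12 = day 21.
Localization needs all of balance pass (finishes day 21, plus 3-day gap → day 24); code integration (finishes day 5); level scripting (finishes day 9, plus 1-day gap → day 10). That puts its earliest start at day 24; it finishes at 24 + 12 = day 36.
QA pass needs all of localization (finishes day 36); balance pass (finishes day 21). That puts its earliest start at day 36; it finishes at 36 + 8 = day 44.
The earliest everything can be done is day 44, which is after the deadline of 33, so it is not possible.

No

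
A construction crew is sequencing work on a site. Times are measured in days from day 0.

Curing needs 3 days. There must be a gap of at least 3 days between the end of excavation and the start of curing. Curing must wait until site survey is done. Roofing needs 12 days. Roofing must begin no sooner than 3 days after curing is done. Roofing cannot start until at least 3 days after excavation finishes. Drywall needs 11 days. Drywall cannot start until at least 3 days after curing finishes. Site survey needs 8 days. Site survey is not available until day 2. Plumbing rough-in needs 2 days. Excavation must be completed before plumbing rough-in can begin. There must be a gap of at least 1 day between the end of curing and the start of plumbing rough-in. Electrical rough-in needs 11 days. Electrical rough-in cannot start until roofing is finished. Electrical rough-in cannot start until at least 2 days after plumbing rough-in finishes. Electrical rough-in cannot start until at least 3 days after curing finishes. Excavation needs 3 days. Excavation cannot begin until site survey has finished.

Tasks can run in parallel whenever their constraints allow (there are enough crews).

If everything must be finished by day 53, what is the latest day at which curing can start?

Nothing follows electrical rough-in; the deadline of day 53 is its only limit. It must start by 53 − 11 = day 42.
Roofing has to be done before electrical rough-in (must start by day 42). That means finishing by day 42, i.e. starting by 42 − 12 = day 30.
Plumbing rough-in must finish before electrical rough-in (must start by day 42, minus 2-day gap → day 40). With a 2-day duration, plumbing rough-in must start by 40 − 2 = day 38.
Drywall has no dependents, so it just needs to finish by day 53. Starting by 53 − 11 = day 42 achieves that.
Curing feeds roofing (must start by day 30, minus 3-day gap → day 27); plumbing rough-in (must start by day 38, minus 1-day gap → day 37); electrical rough-in (must start by day 42, minus 3-day gap → day 39); drywall (must start by day 42, minus 3-day gap → day 39). Taking the minimum, curing must finish by day 27 and start by 27 − 3 = day 24.

24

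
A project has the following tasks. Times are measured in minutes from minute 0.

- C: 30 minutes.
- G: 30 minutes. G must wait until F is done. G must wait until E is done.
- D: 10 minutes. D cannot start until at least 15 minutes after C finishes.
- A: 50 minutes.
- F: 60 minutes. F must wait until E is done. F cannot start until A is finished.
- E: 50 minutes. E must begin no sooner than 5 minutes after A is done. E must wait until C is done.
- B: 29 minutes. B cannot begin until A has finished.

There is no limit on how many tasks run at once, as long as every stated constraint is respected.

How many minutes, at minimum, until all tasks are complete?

Nothing blocks C, so it runs from minute 0 to minute 30.
After C (finishes minute 30, plus 15-minute gap → minute 45), D can start at minute 45 and finishes at minute 55.
Nothing blocks A, so it runs from minute 0 to minute 50.
E needs all of A (finishes minute 50, plus 5-minute gap → minute 55); C (finishes minute 30). That puts its earliest start at minute 55; it finishes at 55 + 50 = minute 105.
For F: E (finishes minute 105); A (finishes minute 50). Taking the maximum gives a start of minute 105, and it finishes at 105 + 60 = minute 165.
G cannot start until F (finishes minute 165); E (finishes minute 105). The controlling bound is minute 165, so G finishes at 165 + 30 = minute 195.
After A (finishes minute 50), B can start at minute 50 and finishes at minute 79.
All tasks are finished once the last one completes. Finish times: A at 50, B at 79, C at 30, D at 55, E at 105, F at 165, G at 195. The latest is minute 195.

195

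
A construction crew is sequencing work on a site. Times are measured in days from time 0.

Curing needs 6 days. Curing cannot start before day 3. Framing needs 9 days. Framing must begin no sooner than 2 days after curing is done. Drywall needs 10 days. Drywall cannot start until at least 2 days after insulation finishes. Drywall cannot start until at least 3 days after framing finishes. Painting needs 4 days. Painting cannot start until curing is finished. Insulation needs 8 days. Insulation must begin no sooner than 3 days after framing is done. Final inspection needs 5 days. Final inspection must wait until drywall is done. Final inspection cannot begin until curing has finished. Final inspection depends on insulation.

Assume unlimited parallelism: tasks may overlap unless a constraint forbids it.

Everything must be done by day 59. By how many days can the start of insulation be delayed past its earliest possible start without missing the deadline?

Curing waits on its own release at day 3, so it starts at day 3 and finishes at 3 + 6 = day 9.
After curing (finishes day 9, plus 2-day gap → day 11), framing can start at day 11 and finishes at day 20.
After framing (finishes day 20, plus 3-day gap → day 23), insulation can start at day 23 and finishes at day 31.

Working backward from the deadline:
Final inspection must finish by day 59; it takes 5 days, so it must start by 59 − 5 = day 54.
Since final inspection (must start by day 54) depends on it, drywall must finish by day 54. Backing off its 10-day duration gives a latest start of day 44.
Insulation has several dependents: drywall (must start by day 44, minus 2-day gap → day 42); final inspection (must start by day 54). The earliest of those limits is day 42, so insulation must start by 42 − 8 = day 34.
So insulation can start as early as day 23 and as late as day 34, giving 34 − 23 = 11 days of slack.

11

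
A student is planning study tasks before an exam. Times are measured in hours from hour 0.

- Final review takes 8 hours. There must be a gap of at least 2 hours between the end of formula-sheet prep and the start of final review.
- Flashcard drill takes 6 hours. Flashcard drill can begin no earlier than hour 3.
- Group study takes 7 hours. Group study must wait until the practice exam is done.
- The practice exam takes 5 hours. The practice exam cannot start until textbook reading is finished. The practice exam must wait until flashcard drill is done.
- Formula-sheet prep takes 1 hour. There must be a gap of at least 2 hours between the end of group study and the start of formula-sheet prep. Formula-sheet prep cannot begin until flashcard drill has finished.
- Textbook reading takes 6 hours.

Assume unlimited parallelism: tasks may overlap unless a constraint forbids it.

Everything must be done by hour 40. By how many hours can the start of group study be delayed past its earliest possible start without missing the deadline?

Flashcard drill waits on its own release at hour 3, so it starts at hour 3 and finishes at 3 + 6 = hour 9.
Nothing blocks textbook reading, so it runs from hour 0 to hour 6.
The practice exam has to wait for textbook reading (finishes hour 6); flashcard drill (finishes hour 9). The latest of these is hour 9, so the practice exam runs hour 9 to 9 + 5 = hour 14.
Group study waits on the practice exam (finishes hour 14), so it starts at hour 14 and finishes at 14 + 7 = hour 21.

Working backward from the deadline:
To finish by hour 40, final review (duration 8) must start no later than hour 32.
Formula-sheet prep has to be done before final review (must start by hour 32, minus 2-hour gap → hour 30). That means finishing by hour 30, i.e. starting by 30 − 1 = hour 29.
Group study feeds into formula-sheet prep (must start by hour 29, minus 2-hour gap → hour 27); so group study must finish by hour 27 and therefore start by hour 20.
So group study can start as early as hour 14 and as late as hour 20, giving 20 − 14 = 6 hours of slack.

6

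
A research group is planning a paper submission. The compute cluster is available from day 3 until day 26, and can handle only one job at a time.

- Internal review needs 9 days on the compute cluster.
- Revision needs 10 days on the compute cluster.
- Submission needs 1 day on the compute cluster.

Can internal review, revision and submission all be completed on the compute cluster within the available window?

Yes

The compute cluster window is 26 − 3 = 23 days.
Running back to back, the jobs need 9 + 10 + 1 = 20 days on the compute cluster.
Since 20 ≤ 23, they fit within the window.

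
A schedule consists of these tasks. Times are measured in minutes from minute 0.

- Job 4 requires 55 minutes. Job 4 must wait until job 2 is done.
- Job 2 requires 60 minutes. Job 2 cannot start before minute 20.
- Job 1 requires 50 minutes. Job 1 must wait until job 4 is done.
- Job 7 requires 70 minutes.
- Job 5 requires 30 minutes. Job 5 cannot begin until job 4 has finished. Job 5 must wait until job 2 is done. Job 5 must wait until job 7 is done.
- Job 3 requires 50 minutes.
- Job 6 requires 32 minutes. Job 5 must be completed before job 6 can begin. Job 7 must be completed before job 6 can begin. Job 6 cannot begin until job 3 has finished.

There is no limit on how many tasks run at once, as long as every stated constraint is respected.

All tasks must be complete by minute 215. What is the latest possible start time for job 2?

Job 1 must finish by minute 215; it takes 50 minutes, so it must start by 215 − 50 = minute 165.
Nothing follows job 6; the deadline of minute 215 is its only limit. It must start by 215 − 32 = minute 183.
Job 5 must finish before job 6 (must start by minute 183). With a 30-minute duration, job 5 must start by 183 − 30 = minute 153.
For job 4: job 1 (must start by minute 165); job 5 (must start by minute 153). The most restrictive is minute 153; with a 55-minute duration, job 4 must start by minute 98.
For job 2: job 4 (must start by minute 98); job 5 (must start by minute 153). The most restrictive is minute 98; with a 60-minute duration, job 2 must start by minute 38.

38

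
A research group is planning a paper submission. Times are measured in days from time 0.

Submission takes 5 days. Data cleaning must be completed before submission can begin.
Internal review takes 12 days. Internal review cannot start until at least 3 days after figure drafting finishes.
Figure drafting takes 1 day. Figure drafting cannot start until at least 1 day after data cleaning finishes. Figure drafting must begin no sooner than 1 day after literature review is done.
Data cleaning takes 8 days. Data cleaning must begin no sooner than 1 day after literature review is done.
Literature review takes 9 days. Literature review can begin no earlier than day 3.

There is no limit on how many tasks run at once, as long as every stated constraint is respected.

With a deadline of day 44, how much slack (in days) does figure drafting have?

Literature review waits on its own release at day 3, so it starts at day 3 and finishes at 3 + 9 = day 12.
Data cleaning cannot begin until literature review (finishes day 12, plus 1-day gap → day 13). It runs from day 13 to 13 + 8 = day 21.
Figure drafting cannot start until data cleaning (finishes day 21, plus 1-day gap → day 22); literature review (finishes day 12, plus 1-day gap → day 13). The controlling bound is day 22, so figure drafting finishes at 22 + 1 = day 23.

Working backward from the deadline:
Internal review must finish by day 44; it takes 12 days, so it must start by 44 − 12 = day 32.
Figure drafting has to be done before internal review (must start by day 32, minus 3-day gap → day 29). That means finishing by day 29, i.e. starting by 29 − 1 = day 28.
So figure drafting can start as early as day 22 and as late as day 28, giving 28 − 22 = 6 days of slack.

6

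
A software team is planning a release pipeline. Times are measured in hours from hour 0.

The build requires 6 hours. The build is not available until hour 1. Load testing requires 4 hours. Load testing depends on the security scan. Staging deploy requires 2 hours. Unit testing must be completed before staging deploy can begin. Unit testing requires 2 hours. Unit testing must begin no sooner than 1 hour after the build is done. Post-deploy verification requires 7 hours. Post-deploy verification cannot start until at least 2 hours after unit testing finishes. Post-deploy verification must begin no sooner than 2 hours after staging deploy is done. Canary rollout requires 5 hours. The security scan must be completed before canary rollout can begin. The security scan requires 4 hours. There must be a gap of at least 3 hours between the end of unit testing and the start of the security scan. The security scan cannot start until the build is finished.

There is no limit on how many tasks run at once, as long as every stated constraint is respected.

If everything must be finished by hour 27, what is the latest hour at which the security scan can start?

Nothing follows canary rollout; the deadline of hour 27 is its only limit. It must start by 27 − 5 = hour 22.
Load testing must finish by hour 27; it takes 4 hours, so it must start by 27 − 4 = hour 23.
The security scan must finish in time for canary rollout (must start by hour 22); load testing (must start by hour 23). The tightest is hour 22, so the security scan must start by 22 − 4 = hour 18.

18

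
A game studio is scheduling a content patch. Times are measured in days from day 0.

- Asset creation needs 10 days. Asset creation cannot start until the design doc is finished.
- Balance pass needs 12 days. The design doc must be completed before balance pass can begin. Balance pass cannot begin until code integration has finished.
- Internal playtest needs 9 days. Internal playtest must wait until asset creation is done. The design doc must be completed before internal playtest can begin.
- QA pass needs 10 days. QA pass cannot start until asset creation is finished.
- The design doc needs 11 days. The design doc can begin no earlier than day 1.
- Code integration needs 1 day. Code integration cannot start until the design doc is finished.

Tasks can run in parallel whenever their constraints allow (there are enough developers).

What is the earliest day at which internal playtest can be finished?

After its own release at day 1, the design doc can start at day 1 and finishes at day 12.
After the design doc (finishes day 12), asset creation can start at day 12 and finishes at day 22.
For internal playtest: asset creation (finishes day 22); the design doc (finishes day 12). Taking the maximum gives a start of day 22, and it finishes at 22 + 9 = day 31.

31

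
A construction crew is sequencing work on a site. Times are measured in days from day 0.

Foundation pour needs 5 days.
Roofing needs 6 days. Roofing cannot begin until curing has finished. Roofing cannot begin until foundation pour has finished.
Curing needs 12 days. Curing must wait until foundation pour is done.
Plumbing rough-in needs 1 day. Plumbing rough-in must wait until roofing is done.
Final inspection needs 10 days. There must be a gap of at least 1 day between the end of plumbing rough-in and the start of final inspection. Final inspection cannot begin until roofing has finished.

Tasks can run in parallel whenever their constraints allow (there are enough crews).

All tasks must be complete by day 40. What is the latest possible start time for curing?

Final inspection has no dependents, so it just needs to finish by day 40. Starting by 40 − 10 = day 30 achieves that.
Plumbing rough-in feeds into final inspection (must start by day 30, minus 1-day gap → day 29); so plumbing rough-in must finish by day 29 and therefore start by day 28.
Roofing feeds plumbing rough-in (must start by day 28); final inspection (must start by day 30). Taking the minimum, roofing must finish by day 28 and start by 28 − 6 = day 22.
Curing feeds into roofing (must start by day 22); so curing must finish by day 22 and therefore start by day 10.

10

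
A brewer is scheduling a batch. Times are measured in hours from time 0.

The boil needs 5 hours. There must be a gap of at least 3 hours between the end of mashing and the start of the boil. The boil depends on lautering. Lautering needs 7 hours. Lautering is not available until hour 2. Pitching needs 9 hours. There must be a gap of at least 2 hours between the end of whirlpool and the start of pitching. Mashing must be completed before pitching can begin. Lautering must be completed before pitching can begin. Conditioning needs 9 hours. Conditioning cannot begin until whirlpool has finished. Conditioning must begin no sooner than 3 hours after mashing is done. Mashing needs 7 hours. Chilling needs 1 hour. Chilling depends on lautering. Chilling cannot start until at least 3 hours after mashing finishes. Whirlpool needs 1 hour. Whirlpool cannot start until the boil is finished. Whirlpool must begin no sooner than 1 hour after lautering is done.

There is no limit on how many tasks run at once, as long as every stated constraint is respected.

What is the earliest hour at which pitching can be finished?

Lautering cannot begin until its own release at hour 2. It runs from hour 2 to 2 + 7 = hour 9.
Mashing has no prerequisites, so it starts at hour 0 and finishes at hour 7.
The boil has to wait for mashing (finishes hour 7, plus 3-hour gap → hour 10); lautering (finishes hour 9). The latest of these is hour 10, so the boil runs hour 10 to 10 + 5 = hour 15.
Whirlpool needs all of the boil (finishes hour 15); lautering (finishes hour 9, plus 1-hour gap → hour 10). That puts its earliest start at hour 15; it finishes at 15 + 1 = hour 16.
Pitching cannot start until whirlpool (finishes hour 16, plus 2-hour gap → hour 18); mashing (finishes hour 7); lautering (finishes hour 9). The controlling bound is hour 18, so pitching finishes at 18 + 9 = hour 27.

27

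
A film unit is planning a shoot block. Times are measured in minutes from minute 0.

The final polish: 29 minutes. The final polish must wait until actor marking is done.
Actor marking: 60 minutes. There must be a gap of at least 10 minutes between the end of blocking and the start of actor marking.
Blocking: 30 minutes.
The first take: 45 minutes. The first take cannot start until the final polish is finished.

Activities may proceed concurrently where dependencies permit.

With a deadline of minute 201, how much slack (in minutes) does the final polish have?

27

Nothing blocks blocking, so it runs from minute 0 to minute 30.
After blocking (finishes minute 30, plus 10-minute gap → minute 40), actor marking can start at minute 40 and finishes at minute 100.
The final polish cannot begin until actor marking (finishes minute 100). It runs from minute 100 to 100 + 29 = minute 129.

Working backward from the deadline:
Nothing follows the first take; the deadline of minute 201 is its only limit. It must start by 201 − 45 = minute 156.
The final polish has to be done before the first take (must start by minute 156). That means finishing by minute 156, i.e. starting by 156 − 29 = minute 127.
So the final polish can start as early as minute 100 and as late as minute 127, giving 127 − 100 = 27 minutes of slack.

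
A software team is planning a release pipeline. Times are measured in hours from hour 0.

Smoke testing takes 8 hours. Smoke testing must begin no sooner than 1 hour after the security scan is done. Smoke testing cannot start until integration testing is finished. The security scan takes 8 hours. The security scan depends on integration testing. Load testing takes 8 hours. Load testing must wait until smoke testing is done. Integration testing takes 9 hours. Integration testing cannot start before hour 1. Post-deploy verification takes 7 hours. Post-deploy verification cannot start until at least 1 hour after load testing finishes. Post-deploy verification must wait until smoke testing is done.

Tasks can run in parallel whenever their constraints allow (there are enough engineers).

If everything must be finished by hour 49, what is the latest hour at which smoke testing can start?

Nothing follows post-deploy verification; the deadline of hour 49 is its only limit. It must start by 49 − 7 = hour 42.
Since post-deploy verification (must start by hour 42, minus 1-hour gap → hour 41) depends on it, load testing must finish by hour 41. Backing off its 8-hour duration gives a latest start of hour 33.
Smoke testing feeds load testing (must start by hour 33); post-deploy verification (must start by hour 42). Taking the minimum, smoke testing must finish by hour 33 and start by 33 − 8 = hour 25.

25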